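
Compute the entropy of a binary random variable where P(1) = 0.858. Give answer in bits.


H = -p*log2(p) - (1-p)*log2(1-p). -0.858*log2(0.858) = 0.189575; -0.142*log2(0.142) = 0.399877. H = 0.189575 + 0.399877 = 0.5895

0.5895 bits


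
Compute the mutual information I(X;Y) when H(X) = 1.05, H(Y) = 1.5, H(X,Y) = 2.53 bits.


I(X;Y) = H(X) + H(Y) - H(X,Y) = 1.05 + 1.5 - 2.53 = 0.02

0.02 bits


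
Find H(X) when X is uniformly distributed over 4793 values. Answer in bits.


H = log2(n) = log2(4793) = 12.2267

12.2267 bits


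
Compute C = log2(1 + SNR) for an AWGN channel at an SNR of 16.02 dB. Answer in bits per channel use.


SNR_linear = 10^(16.02/10) = 39.9945; C = log2(1 + SNR_linear) = log2(1 + 39.9945) = 5.3574

5.3574 bits/channel use


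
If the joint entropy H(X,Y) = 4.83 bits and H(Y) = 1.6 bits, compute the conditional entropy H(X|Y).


H(X|Y) = H(X,Y) - H(Y) = 4.83 - 1.6 = 3.23

3.23 bits


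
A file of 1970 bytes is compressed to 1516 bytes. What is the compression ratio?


Ratio = original / compressed = 1970 / 1516 = 1.2995

1.2995


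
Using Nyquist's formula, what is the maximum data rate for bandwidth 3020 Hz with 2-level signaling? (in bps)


Rate = 2 * B * log2(M) = 2 * 3020 * 1.0 = 6040.0

6040.0 bps


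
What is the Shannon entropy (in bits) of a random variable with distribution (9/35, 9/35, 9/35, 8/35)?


H = -sum(p_i * log2(p_i)). Terms: -(9/35)*log2(9/35) = 0.503835; -(9/35)*log2(9/35) = 0.503835; -(9/35)*log2(9/35) = 0.503835; -(8/35)*log2(8/35) = 0.486693. H = 0.503835 + 0.503835 + 0.503835 + 0.486693 = 1.9982

1.9982 bits


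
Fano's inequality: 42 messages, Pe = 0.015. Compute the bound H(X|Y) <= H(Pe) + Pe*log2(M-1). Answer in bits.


H(Pe) = -Pe*log2(Pe) - (1-Pe)*log2(1-Pe) = -0.015*log2(0.015) - 0.985*log2(0.985) = 0.090883 + 0.021477 = 0.1124. Pe*log2(M-1) = 0.015*log2(41) = 0.080363. Bound = H(Pe) + Pe*log2(M-1) = 0.090883 + 0.021477 + 0.080363 = 0.1927

0.1927 bits


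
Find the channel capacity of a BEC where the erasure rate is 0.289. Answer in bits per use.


C = 1 - epsilon = 1 - 0.289 = 0.711

0.711 bits


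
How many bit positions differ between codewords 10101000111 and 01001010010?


Count differing positions: ^ ^ ^ . . . ^ . ^ . ^ = 6 differences

6


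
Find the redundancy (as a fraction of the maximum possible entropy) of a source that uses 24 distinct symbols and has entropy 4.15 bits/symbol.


H_max = log2(K) = log2(24) = 4.585 bits/symbol. Redundancy = 1 - H/H_max = 1 - 4.15/4.585 = 1 - 0.9051 = 0.0949

0.0949


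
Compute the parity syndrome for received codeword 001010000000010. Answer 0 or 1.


Syndrome = XOR of all bits = 0 XOR 0 XOR 1 XOR 0 XOR 1 XOR 0 XOR 0 XOR 0 XOR 0 XOR 0 XOR 0 XOR 0 XOR 0 XOR 1 XOR 0 = 1

1


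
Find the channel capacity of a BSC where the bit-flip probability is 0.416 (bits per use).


H(p) = -p*log2(p) - (1-p)*log2(1-p) = -0.416*log2(0.416) - 0.584*log2(0.584) = 0.526383 + 0.453160 = 0.9795. C = 1 - H(p) = 1 - 0.9795 = 0.0205

0.0205 bits


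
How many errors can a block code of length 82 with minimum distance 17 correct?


Correction capability = floor((d-1)/2) = floor((17-1)/2) = 8

8 errors


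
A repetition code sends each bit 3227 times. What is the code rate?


Rate = k/n = 1/3227

1/3227


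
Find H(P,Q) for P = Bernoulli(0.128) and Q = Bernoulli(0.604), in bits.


H(P,Q) = -p*log2(q) - (1-p)*log2(1-q). -0.128*log2(0.604) = 0.093105; -0.872*log2(0.396) = 1.165365. H(P,Q) = 0.093105 + 1.165365 = 1.2585

1.2585 bits


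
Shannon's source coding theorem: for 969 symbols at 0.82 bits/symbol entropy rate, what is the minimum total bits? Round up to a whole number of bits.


Minimum bits >= n * H = 969 * 0.82 = 794.58, rounded up to a whole number of bits = 795

795 bits


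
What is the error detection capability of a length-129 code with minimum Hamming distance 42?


Detection capability = d_min - 1 = 42 - 1 = 41

41 errors


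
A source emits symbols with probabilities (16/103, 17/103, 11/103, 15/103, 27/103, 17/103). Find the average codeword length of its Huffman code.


Huffman construction (repeatedly merge the two least-probable nodes; each merge adds 1 bit to every symbol beneath it): 11/103 + 15/103 = 26/103; 16/103 + 17/103 = 33/103; 17/103 + 26/103 = 43/103; 27/103 + 33/103 = 60/103; 43/103 + 60/103 = 1. Resulting codeword lengths (in the order the probabilities were given): (3, 3, 3, 3, 2, 2). L_avg = sum(p_i * l_i) = 16/103*3 + 17/103*3 + 11/103*3 + 15/103*3 + 27/103*2 + 17/103*2 = 265/103 = 2.5728

2.5728 bits


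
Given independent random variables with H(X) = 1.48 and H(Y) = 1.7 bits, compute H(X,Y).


For independent variables, H(X,Y) = H(X) + H(Y) = 1.48 + 1.7 = 3.18

3.18 bits


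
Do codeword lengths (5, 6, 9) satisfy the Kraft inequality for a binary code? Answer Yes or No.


Kraft sum = sum(2^(-l_i)) = 0.0488, need <= 1. Result: satisfied (a binary prefix-free code with these lengths exists)

Yes


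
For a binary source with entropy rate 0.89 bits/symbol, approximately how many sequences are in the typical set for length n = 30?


log2|A_typical| = nH = 30 * 0.89 = 26.7, so |A_typical| ~ 2^26.7 = 1.090e+08

1.090e+08


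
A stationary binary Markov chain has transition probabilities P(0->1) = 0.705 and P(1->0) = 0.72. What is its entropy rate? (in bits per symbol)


Stationary distribution: pi_0 = p10/(p01+p10) = 0.5053, pi_1 = 0.4947. Entropy rate H' = pi_0*H(p01) + pi_1*H(p10) = 0.5053*0.8751 + 0.4947*0.8555 = 0.8654

0.8654 bits/symbol


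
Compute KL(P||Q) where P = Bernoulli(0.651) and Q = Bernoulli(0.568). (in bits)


KL = p*log2(p/q) + (1-p)*log2((1-p)/(1-q)) = 0.651*log2(0.651/0.568) + 0.349*log2(0.349/0.432) = 0.0207

0.0207 bits


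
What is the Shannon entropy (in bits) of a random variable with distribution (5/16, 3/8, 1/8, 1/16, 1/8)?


H = -sum(p_i * log2(p_i)). Terms: -(5/16)*log2(5/16) = 0.524397; -(3/8)*log2(3/8) = 0.530639; -(1/8)*log2(1/8) = 0.375000; -(1/16)*log2(1/16) = 0.250000; -(1/8)*log2(1/8) = 0.375000. H = 0.524397 + 0.530639 + 0.375000 + 0.250000 + 0.375000 = 2.055

2.055 bits


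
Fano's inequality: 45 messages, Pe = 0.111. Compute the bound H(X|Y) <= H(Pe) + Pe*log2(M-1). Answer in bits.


H(Pe) = -Pe*log2(Pe) - (1-Pe)*log2(1-Pe) = -0.111*log2(0.111) - 0.889*log2(0.889) = 0.352022 + 0.150903 = 0.5029. Pe*log2(M-1) = 0.111*log2(44) = 0.605997. Bound = H(Pe) + Pe*log2(M-1) = 0.352022 + 0.150903 + 0.605997 = 1.1089

1.1089 bits


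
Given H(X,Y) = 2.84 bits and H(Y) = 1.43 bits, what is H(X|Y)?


H(X|Y) = H(X,Y) - H(Y) = 2.84 - 1.43 = 1.41

1.41 bits


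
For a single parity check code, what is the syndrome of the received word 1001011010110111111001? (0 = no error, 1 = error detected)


Syndrome = XOR of all bits = 1 XOR 0 XOR 0 XOR 1 XOR 0 XOR 1 XOR 1 XOR 0 XOR 1 XOR 0 XOR 1 XOR 1 XOR 0 XOR 1 XOR 1 XOR 1 XOR 1 XOR 1 XOR 1 XOR 0 XOR 0 XOR 1 = 0

0


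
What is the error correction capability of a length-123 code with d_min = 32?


Correction capability = floor((d-1)/2) = floor((32-1)/2) = 15

15 errors


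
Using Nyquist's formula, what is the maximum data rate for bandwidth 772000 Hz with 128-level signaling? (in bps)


Rate = 2 * B * log2(M) = 2 * 772000 * 7.0 = 10808000.0

10808000.0 bps


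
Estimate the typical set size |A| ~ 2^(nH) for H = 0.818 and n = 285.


log2|A_typical| = nH = 285 * 0.818 = 233.13, so |A_typical| ~ 2^233.13 = 1.511e+70

1.511e+70


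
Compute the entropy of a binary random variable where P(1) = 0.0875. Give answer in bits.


H = -p*log2(p) - (1-p)*log2(1-p). -0.0875*log2(0.0875) = 0.307525; -0.9125*log2(0.9125) = 0.120544. H = 0.307525 + 0.120544 = 0.4281

0.4281 bits


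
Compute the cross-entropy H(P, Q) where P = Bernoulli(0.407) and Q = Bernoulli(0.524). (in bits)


H(P,Q) = -p*log2(q) - (1-p)*log2(1-q). -0.407*log2(0.524) = 0.379471; -0.593*log2(0.476) = 0.635083. H(P,Q) = 0.379471 + 0.635083 = 1.0146

1.0146 bits


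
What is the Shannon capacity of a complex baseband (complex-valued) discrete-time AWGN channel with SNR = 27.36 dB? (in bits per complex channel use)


SNR_linear = 10^(27.36/10) = 544.5027; C = log2(1 + SNR_linear) = log2(1 + 544.5027) = 9.0914

9.0914 bits/channel use


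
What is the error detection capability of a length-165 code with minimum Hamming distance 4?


Detection capability = d_min - 1 = 4 - 1 = 3

3 errors


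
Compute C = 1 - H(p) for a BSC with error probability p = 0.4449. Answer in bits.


H(p) = -p*log2(p) - (1-p)*log2(1-p) = -0.4449*log2(0.4449) - 0.5551*log2(0.5551) = 0.519842 + 0.471380 = 0.9912. C = 1 - H(p) = 1 - 0.9912 = 0.0088

0.0088 bits


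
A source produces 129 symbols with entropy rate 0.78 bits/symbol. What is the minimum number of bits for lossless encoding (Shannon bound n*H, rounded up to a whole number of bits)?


Minimum bits >= n * H = 129 * 0.78 = 100.62, rounded up to a whole number of bits = 101

101 bits


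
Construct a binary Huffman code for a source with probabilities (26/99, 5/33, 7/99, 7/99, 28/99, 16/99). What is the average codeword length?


Huffman construction (repeatedly merge the two least-probable nodes; each merge adds 1 bit to every symbol beneath it): 7/99 + 7/99 = 14/99; 14/99 + 5/33 = 29/99; 16/99 + 26/99 = 14/33; 28/99 + 29/99 = 19/33; 14/33 + 19/33 = 1. Resulting codeword lengths (in the order the probabilities were given): (2, 3, 4, 4, 2, 2). L_avg = sum(p_i * l_i) = 26/99*2 + 5/33*3 + 7/99*4 + 7/99*4 + 28/99*2 + 16/99*2 = 241/99 = 2.4343

2.4343 bits


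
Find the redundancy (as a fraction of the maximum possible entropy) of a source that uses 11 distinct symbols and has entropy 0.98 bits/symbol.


H_max = log2(K) = log2(11) = 3.4594 bits/symbol. Redundancy = 1 - H/H_max = 1 - 0.98/3.4594 = 1 - 0.2833 = 0.7167

0.7167


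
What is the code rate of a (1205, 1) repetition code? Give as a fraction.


Rate = k/n = 1/1205

1/1205


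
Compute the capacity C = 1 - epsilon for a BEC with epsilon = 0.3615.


C = 1 - epsilon = 1 - 0.3615 = 0.6385

0.6385 bits


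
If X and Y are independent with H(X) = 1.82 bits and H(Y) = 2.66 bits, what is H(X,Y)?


For independent variables, H(X,Y) = H(X) + H(Y) = 1.82 + 2.66 = 4.48

4.48 bits


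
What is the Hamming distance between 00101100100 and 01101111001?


Count differing positions: . ^ . . . . ^ ^ ^ . ^ = 5 differences

5


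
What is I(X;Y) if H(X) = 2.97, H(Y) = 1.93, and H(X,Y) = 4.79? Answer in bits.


I(X;Y) = H(X) + H(Y) - H(X,Y) = 2.97 + 1.93 - 4.79 = 0.11

0.11 bits


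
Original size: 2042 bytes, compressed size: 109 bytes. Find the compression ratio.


Ratio = original / compressed = 2042 / 109 = 18.7339

18.7339


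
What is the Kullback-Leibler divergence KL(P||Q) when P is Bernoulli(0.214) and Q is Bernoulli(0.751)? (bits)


KL = p*log2(p/q) + (1-p)*log2((1-p)/(1-q)) = 0.214*log2(0.214/0.751) + 0.786*log2(0.786/0.249) = 0.9159

0.9159 bits


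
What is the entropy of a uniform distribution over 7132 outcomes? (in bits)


H = log2(n) = log2(7132) = 12.8001

12.8001 bits


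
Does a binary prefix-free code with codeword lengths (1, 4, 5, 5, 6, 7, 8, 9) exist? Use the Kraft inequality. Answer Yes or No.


Kraft sum = sum(2^(-l_i)) = 0.6543, need <= 1. Result: satisfied (a binary prefix-free code with these lengths exists)

Yes


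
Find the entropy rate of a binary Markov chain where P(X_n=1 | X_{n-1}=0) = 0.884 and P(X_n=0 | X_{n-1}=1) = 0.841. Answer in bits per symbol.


Stationary distribution: pi_0 = p10/(p01+p10) = 0.4875, pi_1 = 0.5125. Entropy rate H' = pi_0*H(p01) + pi_1*H(p10) = 0.4875*0.5178 + 0.5125*0.6319 = 0.5763

0.5763 bits/symbol


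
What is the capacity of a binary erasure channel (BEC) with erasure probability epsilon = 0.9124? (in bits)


C = 1 - epsilon = 1 - 0.9124 = 0.0876

0.0876 bits


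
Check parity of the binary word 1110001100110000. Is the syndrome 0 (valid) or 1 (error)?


Syndrome = XOR of all bits = 1 XOR 1 XOR 1 XOR 0 XOR 0 XOR 0 XOR 1 XOR 1 XOR 0 XOR 0 XOR 1 XOR 1 XOR 0 XOR 0 XOR 0 XOR 0 = 1

1


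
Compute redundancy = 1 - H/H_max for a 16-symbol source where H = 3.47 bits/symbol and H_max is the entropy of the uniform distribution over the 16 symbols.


H_max = log2(K) = log2(16) = 4.0 bits/symbol. Redundancy = 1 - H/H_max = 1 - 3.47/4.0 = 1 - 0.8675 = 0.1325

0.1325


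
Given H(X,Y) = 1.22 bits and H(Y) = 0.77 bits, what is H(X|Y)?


H(X|Y) = H(X,Y) - H(Y) = 1.22 - 0.77 = 0.45

0.45 bits


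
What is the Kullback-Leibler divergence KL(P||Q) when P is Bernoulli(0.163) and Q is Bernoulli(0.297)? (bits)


KL = p*log2(p/q) + (1-p)*log2((1-p)/(1-q)) = 0.163*log2(0.163/0.297) + 0.837*log2(0.837/0.703) = 0.0696

0.0696 bits


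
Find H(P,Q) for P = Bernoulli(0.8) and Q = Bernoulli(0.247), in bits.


H(P,Q) = -p*log2(q) - (1-p)*log2(1-q). -0.8*log2(0.247) = 1.613934; -0.2*log2(0.753) = 0.081856. H(P,Q) = 1.613934 + 0.081856 = 1.6958

1.6958 bits


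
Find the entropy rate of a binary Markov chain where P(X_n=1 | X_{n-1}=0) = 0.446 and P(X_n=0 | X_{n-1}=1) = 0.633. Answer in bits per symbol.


Stationary distribution: pi_0 = p10/(p01+p10) = 0.5867, pi_1 = 0.4133. Entropy rate H' = pi_0*H(p01) + pi_1*H(p10) = 0.5867*0.9916 + 0.4133*0.9483 = 0.9737

0.9737 bits/symbol


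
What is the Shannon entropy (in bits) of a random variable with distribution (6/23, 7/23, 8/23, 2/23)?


H = -sum(p_i * log2(p_i)). Terms: -(6/23)*log2(6/23) = 0.505722; -(7/23)*log2(7/23) = 0.522324; -(8/23)*log2(8/23) = 0.529935; -(2/23)*log2(2/23) = 0.306397. H = 0.505722 + 0.522324 + 0.529935 + 0.306397 = 1.8644

1.8644 bits


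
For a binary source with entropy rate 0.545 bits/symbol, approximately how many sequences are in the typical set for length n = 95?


log2|A_typical| = nH = 95 * 0.545 = 51.775, so |A_typical| ~ 2^51.775 = 3.853e+15

3.853e+15


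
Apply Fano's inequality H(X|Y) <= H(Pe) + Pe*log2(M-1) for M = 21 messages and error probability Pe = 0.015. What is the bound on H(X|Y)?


H(Pe) = -Pe*log2(Pe) - (1-Pe)*log2(1-Pe) = -0.015*log2(0.015) - 0.985*log2(0.985) = 0.090883 + 0.021477 = 0.1124. Pe*log2(M-1) = 0.015*log2(20) = 0.064829. Bound = H(Pe) + Pe*log2(M-1) = 0.090883 + 0.021477 + 0.064829 = 0.1772

0.1772 bits


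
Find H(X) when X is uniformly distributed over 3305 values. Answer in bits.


H = log2(n) = log2(3305) = 11.6904

11.6904 bits


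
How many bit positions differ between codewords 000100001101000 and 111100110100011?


Count differing positions: ^ ^ ^ . . . ^ ^ ^ . . ^ . ^ ^ = 9 differences

9


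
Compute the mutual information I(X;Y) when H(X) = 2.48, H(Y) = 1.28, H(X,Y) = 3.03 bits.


I(X;Y) = H(X) + H(Y) - H(X,Y) = 2.48 + 1.28 - 3.03 = 0.73

0.73 bits


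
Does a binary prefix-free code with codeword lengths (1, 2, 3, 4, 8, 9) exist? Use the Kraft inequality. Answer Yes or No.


Kraft sum = sum(2^(-l_i)) = 0.9434, need <= 1. Result: satisfied (a binary prefix-free code with these lengths exists)

Yes


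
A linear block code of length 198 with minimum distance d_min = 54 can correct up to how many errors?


Correction capability = floor((d-1)/2) = floor((54-1)/2) = 26

26 errors


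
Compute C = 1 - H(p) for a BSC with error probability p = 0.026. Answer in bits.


H(p) = -p*log2(p) - (1-p)*log2(1-p) = -0.026*log2(0.026) - 0.974*log2(0.974) = 0.136899 + 0.037018 = 0.1739. C = 1 - H(p) = 1 - 0.1739 = 0.8261

0.8261 bits


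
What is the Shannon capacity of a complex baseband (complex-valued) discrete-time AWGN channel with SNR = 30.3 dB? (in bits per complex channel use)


SNR_linear = 10^(30.3/10) = 1071.5193; C = log2(1 + SNR_linear) = log2(1 + 1071.5193) = 10.0668

10.0668 bits/channel use


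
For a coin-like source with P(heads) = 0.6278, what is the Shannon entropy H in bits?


H = -p*log2(p) - (1-p)*log2(1-p). -0.6278*log2(0.6278) = 0.421645; -0.3722*log2(0.3722) = 0.530701. H = 0.421645 + 0.530701 = 0.9523

0.9523 bits


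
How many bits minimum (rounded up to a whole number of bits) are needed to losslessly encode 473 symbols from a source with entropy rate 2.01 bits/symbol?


Minimum bits >= n * H = 473 * 2.01 = 950.73, rounded up to a whole number of bits = 951

951 bits


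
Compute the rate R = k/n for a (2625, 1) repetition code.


Rate = k/n = 1/2625

1/2625


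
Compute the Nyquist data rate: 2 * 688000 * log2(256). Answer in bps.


Rate = 2 * B * log2(M) = 2 * 688000 * 8.0 = 11008000.0

11008000.0 bps


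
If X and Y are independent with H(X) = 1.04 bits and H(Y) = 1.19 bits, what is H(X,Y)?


For independent variables, H(X,Y) = H(X) + H(Y) = 1.04 + 1.19 = 2.23

2.23 bits


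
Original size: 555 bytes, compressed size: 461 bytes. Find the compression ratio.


Ratio = original / compressed = 555 / 461 = 1.2039

1.2039


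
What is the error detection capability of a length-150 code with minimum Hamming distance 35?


Detection capability = d_min - 1 = 35 - 1 = 34

34 errors


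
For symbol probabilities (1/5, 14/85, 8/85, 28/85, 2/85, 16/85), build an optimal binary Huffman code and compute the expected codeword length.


Huffman construction (repeatedly merge the two least-probable nodes; each merge adds 1 bit to every symbol beneath it): 2/85 + 8/85 = 2/17; 2/17 + 14/85 = 24/85; 16/85 + 1/5 = 33/85; 24/85 + 28/85 = 52/85; 33/85 + 52/85 = 1. Resulting codeword lengths (in the order the probabilities were given): (2, 3, 4, 2, 4, 2). L_avg = sum(p_i * l_i) = 1/5*2 + 14/85*3 + 8/85*4 + 28/85*2 + 2/85*4 + 16/85*2 = 12/5 = 2.4

2.4 bits


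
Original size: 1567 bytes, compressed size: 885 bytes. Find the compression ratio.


Ratio = original / compressed = 1567 / 885 = 1.7706

1.7706


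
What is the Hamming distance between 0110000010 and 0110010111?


Count differing positions: . . . . . ^ . ^ . ^ = 3 differences

3


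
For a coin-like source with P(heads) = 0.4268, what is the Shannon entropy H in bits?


H = -p*log2(p) - (1-p)*log2(1-p). -0.4268*log2(0.4268) = 0.524267; -0.5732*log2(0.5732) = 0.460216. H = 0.524267 + 0.460216 = 0.9845

0.9845 bits


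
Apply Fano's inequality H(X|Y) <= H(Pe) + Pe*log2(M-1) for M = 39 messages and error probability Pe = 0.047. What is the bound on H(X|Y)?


H(Pe) = -Pe*log2(Pe) - (1-Pe)*log2(1-Pe) = -0.047*log2(0.047) - 0.953*log2(0.953) = 0.207326 + 0.066188 = 0.2735. Pe*log2(M-1) = 0.047*log2(38) = 0.246653. Bound = H(Pe) + Pe*log2(M-1) = 0.207326 + 0.066188 + 0.246653 = 0.5202

0.5202 bits


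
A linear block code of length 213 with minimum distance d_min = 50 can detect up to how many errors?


Detection capability = d_min - 1 = 50 - 1 = 49

49 errors


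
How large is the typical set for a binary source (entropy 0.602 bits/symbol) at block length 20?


log2|A_typical| = nH = 20 * 0.602 = 12.04, so |A_typical| ~ 2^12.04 = 4.211e+03

4.211e+03


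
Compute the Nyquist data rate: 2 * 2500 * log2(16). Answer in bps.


Rate = 2 * B * log2(M) = 2 * 2500 * 4.0 = 20000.0

20000.0 bps


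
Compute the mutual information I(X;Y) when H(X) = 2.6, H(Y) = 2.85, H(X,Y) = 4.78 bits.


I(X;Y) = H(X) + H(Y) - H(X,Y) = 2.6 + 2.85 - 4.78 = 0.67

0.67 bits


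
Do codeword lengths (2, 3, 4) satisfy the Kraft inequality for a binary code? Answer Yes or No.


Kraft sum = sum(2^(-l_i)) = 0.4375, need <= 1. Result: satisfied (a binary prefix-free code with these lengths exists)

Yes


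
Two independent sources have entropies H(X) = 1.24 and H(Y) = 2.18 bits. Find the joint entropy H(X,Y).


For independent variables, H(X,Y) = H(X) + H(Y) = 1.24 + 2.18 = 3.42

3.42 bits


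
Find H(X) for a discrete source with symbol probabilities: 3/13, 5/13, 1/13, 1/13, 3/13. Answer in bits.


H = -sum(p_i * log2(p_i)). Terms: -(3/13)*log2(3/13) = 0.488187; -(5/13)*log2(5/13) = 0.530197; -(1/13)*log2(1/13) = 0.284649; -(1/13)*log2(1/13) = 0.284649; -(3/13)*log2(3/13) = 0.488187. H = 0.488187 + 0.530197 + 0.284649 + 0.284649 + 0.488187 = 2.0759

2.0759 bits


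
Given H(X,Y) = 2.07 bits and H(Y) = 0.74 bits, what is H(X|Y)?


H(X|Y) = H(X,Y) - H(Y) = 2.07 - 0.74 = 1.33

1.33 bits


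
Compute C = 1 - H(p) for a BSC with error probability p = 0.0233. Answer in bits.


H(p) = -p*log2(p) - (1-p)*log2(1-p) = -0.0233*log2(0.0233) - 0.9767*log2(0.9767) = 0.126368 + 0.033220 = 0.1596. C = 1 - H(p) = 1 - 0.1596 = 0.8404

0.8404 bits


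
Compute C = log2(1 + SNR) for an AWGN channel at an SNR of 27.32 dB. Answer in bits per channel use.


SNR_linear = 10^(27.32/10) = 539.5106; C = log2(1 + SNR_linear) = log2(1 + 539.5106) = 9.0782

9.0782 bits/channel use


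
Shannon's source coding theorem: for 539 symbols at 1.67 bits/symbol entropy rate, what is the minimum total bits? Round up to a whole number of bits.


Minimum bits >= n * H = 539 * 1.67 = 900.13, rounded up to a whole number of bits = 901

901 bits


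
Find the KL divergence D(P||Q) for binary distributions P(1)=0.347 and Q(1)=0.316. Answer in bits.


KL = p*log2(p/q) + (1-p)*log2((1-p)/(1-q)) = 0.347*log2(0.347/0.316) + 0.653*log2(0.653/0.684) = 0.0032

0.0032 bits


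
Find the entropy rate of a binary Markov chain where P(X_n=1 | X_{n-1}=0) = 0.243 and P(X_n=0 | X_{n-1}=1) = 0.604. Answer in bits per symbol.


Stationary distribution: pi_0 = p10/(p01+p10) = 0.7131, pi_1 = 0.2869. Entropy rate H' = pi_0*H(p01) + pi_1*H(p10) = 0.7131*0.8 + 0.2869*0.9686 = 0.8484

0.8484 bits/symbol


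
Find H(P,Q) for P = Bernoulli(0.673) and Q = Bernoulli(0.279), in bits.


H(P,Q) = -p*log2(q) - (1-p)*log2(1-q). -0.673*log2(0.279) = 1.239439; -0.327*log2(0.721) = 0.154321. H(P,Q) = 1.239439 + 0.154321 = 1.3938

1.3938 bits


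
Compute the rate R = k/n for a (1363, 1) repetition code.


Rate = k/n = 1/1363

1/1363


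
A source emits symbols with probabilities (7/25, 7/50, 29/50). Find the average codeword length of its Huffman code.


Huffman construction (repeatedly merge the two least-probable nodes; each merge adds 1 bit to every symbol beneath it): 7/50 + 7/25 = 21/50; 21/50 + 29/50 = 1. Resulting codeword lengths (in the order the probabilities were given): (2, 2, 1). L_avg = sum(p_i * l_i) = 7/25*2 + 7/50*2 + 29/50*1 = 71/50 = 1.42

1.42 bits


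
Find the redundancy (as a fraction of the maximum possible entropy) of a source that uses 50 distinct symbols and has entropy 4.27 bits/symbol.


H_max = log2(K) = log2(50) = 5.6439 bits/symbol. Redundancy = 1 - H/H_max = 1 - 4.27/5.6439 = 1 - 0.7566 = 0.2434

0.2434


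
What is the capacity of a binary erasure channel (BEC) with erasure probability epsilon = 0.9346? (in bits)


C = 1 - epsilon = 1 - 0.9346 = 0.0654

0.0654 bits


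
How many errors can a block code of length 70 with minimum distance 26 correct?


Correction capability = floor((d-1)/2) = floor((26-1)/2) = 12

12 errors


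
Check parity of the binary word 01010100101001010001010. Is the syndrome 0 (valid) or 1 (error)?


Syndrome = XOR of all bits = 0 XOR 1 XOR 0 XOR 1 XOR 0 XOR 1 XOR 0 XOR 0 XOR 1 XOR 0 XOR 1 XOR 0 XOR 0 XOR 1 XOR 0 XOR 1 XOR 0 XOR 0 XOR 0 XOR 1 XOR 0 XOR 1 XOR 0 = 1

1


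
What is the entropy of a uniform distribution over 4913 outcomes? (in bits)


H = log2(n) = log2(4913) = 12.2624

12.2624 bits


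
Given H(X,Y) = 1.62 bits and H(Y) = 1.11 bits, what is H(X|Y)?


H(X|Y) = H(X,Y) - H(Y) = 1.62 - 1.11 = 0.51

0.51 bits


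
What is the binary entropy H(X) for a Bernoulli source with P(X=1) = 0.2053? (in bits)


H = -p*log2(p) - (1-p)*log2(1-p). -0.2053*log2(0.2053) = 0.468945; -0.7947*log2(0.7947) = 0.263457. H = 0.468945 + 0.263457 = 0.7324

0.7324 bits


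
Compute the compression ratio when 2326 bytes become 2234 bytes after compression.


Ratio = original / compressed = 2326 / 2234 = 1.0412

1.0412


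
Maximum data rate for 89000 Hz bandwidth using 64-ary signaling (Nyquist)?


Rate = 2 * B * log2(M) = 2 * 89000 * 6.0 = 1068000.0

1068000.0 bps


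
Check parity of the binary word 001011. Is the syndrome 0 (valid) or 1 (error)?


Syndrome = XOR of all bits = 0 XOR 0 XOR 1 XOR 0 XOR 1 XOR 1 = 1

1


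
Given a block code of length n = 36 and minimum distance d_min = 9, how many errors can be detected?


Detection capability = d_min - 1 = 9 - 1 = 8

8 errors


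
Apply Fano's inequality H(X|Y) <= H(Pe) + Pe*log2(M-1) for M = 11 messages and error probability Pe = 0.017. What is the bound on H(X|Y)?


H(Pe) = -Pe*log2(Pe) - (1-Pe)*log2(1-Pe) = -0.017*log2(0.017) - 0.983*log2(0.983) = 0.099931 + 0.024316 = 0.1242. Pe*log2(M-1) = 0.017*log2(10) = 0.056473. Bound = H(Pe) + Pe*log2(M-1) = 0.099931 + 0.024316 + 0.056473 = 0.1807

0.1807 bits


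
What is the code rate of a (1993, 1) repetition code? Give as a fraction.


Rate = k/n = 1/1993

1/1993


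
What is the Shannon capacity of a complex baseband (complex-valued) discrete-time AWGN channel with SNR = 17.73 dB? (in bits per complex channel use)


SNR_linear = 10^(17.73/10) = 59.2925; C = log2(1 + SNR_linear) = log2(1 + 59.2925) = 5.9139

5.9139 bits/channel use


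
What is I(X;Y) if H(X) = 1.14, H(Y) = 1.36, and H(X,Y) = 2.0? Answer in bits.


I(X;Y) = H(X) + H(Y) - H(X,Y) = 1.14 + 1.36 - 2.0 = 0.5

0.5 bits


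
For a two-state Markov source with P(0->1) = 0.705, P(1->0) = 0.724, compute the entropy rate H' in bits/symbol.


Stationary distribution: pi_0 = p10/(p01+p10) = 0.5066, pi_1 = 0.4934. Entropy rate H' = pi_0*H(p01) + pi_1*H(p10) = 0.5066*0.8751 + 0.4934*0.8499 = 0.8627

0.8627 bits/symbol


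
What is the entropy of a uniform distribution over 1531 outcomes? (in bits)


H = log2(n) = log2(1531) = 10.5803

10.5803 bits


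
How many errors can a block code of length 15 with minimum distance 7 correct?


Correction capability = floor((d-1)/2) = floor((7-1)/2) = 3

3 errors


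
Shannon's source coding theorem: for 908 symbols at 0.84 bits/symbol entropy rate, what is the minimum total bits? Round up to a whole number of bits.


Minimum bits >= n * H = 908 * 0.84 = 762.72, rounded up to a whole number of bits = 763

763 bits


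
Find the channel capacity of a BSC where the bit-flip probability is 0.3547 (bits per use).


H(p) = -p*log2(p) - (1-p)*log2(1-p) = -0.3547*log2(0.3547) - 0.6453*log2(0.6453) = 0.530393 + 0.407803 = 0.9382. C = 1 - H(p) = 1 - 0.9382 = 0.0618

0.0618 bits


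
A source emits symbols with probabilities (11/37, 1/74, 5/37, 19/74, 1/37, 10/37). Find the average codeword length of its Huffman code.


Huffman construction (repeatedly merge the two least-probable nodes; each merge adds 1 bit to every symbol beneath it): 1/74 + 1/37 = 3/74; 3/74 + 5/37 = 13/74; 13/74 + 19/74 = 16/37; 10/37 + 11/37 = 21/37; 16/37 + 21/37 = 1. Resulting codeword lengths (in the order the probabilities were given): (2, 4, 3, 2, 4, 2). L_avg = sum(p_i * l_i) = 11/37*2 + 1/74*4 + 5/37*3 + 19/74*2 + 1/37*4 + 10/37*2 = 82/37 = 2.2162

2.2162 bits


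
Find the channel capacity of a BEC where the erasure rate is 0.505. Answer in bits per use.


C = 1 - epsilon = 1 - 0.505 = 0.495

0.495 bits


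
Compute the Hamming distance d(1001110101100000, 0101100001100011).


Count differing positions: ^ ^ . . . ^ . ^ . . . . . . ^ ^ = 6 differences

6


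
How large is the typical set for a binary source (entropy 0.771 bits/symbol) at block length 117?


log2|A_typical| = nH = 117 * 0.771 = 90.207, so |A_typical| ~ 2^90.207 = 1.429e+27

1.429e+27


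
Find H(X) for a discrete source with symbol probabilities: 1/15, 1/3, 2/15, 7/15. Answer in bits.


H = -sum(p_i * log2(p_i)). Terms: -(1/15)*log2(1/15) = 0.260459; -(1/3)*log2(1/3) = 0.528321; -(2/15)*log2(2/15) = 0.387585; -(7/15)*log2(7/15) = 0.513117. H = 0.260459 + 0.528321 + 0.387585 + 0.513117 = 1.6895

1.6895 bits


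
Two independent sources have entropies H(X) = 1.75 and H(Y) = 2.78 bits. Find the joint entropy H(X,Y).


For independent variables, H(X,Y) = H(X) + H(Y) = 1.75 + 2.78 = 4.53

4.53 bits


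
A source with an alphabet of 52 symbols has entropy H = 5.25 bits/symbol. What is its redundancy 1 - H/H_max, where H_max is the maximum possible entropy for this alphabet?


H_max = log2(K) = log2(52) = 5.7004 bits/symbol. Redundancy = 1 - H/H_max = 1 - 5.25/5.7004 = 1 - 0.921 = 0.079

0.079


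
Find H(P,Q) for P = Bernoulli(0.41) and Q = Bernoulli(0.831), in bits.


H(P,Q) = -p*log2(q) - (1-p)*log2(1-q). -0.41*log2(0.831) = 0.109503; -0.59*log2(0.169) = 1.513294. H(P,Q) = 0.109503 + 1.513294 = 1.6228

1.6228 bits


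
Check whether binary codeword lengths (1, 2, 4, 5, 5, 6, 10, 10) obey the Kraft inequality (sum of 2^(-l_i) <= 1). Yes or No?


Kraft sum = sum(2^(-l_i)) = 0.8926, need <= 1. Result: satisfied (a binary prefix-free code with these lengths exists)

Yes


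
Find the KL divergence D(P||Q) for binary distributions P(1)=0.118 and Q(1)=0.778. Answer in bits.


KL = p*log2(p/q) + (1-p)*log2((1-p)/(1-q)) = 0.118*log2(0.118/0.778) + 0.882*log2(0.882/0.222) = 1.4343

1.4343 bits


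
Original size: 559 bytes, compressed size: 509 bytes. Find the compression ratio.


Ratio = original / compressed = 559 / 509 = 1.0982

1.0982


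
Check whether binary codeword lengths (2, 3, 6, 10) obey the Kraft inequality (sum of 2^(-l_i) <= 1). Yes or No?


Kraft sum = sum(2^(-l_i)) = 0.3916, need <= 1. Result: satisfied (a binary prefix-free code with these lengths exists)

Yes


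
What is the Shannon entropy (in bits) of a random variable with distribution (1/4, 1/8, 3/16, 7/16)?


H = -sum(p_i * log2(p_i)). Terms: -(1/4)*log2(1/4) = 0.500000; -(1/8)*log2(1/8) = 0.375000; -(3/16)*log2(3/16) = 0.452820; -(7/16)*log2(7/16) = 0.521782. H = 0.500000 + 0.375000 + 0.452820 + 0.521782 = 1.8496

1.8496 bits


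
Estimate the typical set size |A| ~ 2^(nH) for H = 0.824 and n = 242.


log2|A_typical| = nH = 242 * 0.824 = 199.408, so |A_typical| ~ 2^199.408 = 1.066e+60

1.066e+60


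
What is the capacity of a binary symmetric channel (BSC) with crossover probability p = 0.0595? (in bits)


H(p) = -p*log2(p) - (1-p)*log2(1-p) = -0.0595*log2(0.0595) - 0.9405*log2(0.9405) = 0.242223 + 0.083234 = 0.3255. C = 1 - H(p) = 1 - 0.3255 = 0.6745

0.6745 bits


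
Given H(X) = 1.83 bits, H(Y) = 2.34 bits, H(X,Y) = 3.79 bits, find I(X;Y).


I(X;Y) = H(X) + H(Y) - H(X,Y) = 1.83 + 2.34 - 3.79 = 0.38

0.38 bits


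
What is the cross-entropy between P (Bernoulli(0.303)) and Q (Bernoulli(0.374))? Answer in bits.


H(P,Q) = -p*log2(q) - (1-p)*log2(1-q). -0.303*log2(0.374) = 0.429924; -0.697*log2(0.626) = 0.471009. H(P,Q) = 0.429924 + 0.471009 = 0.9009

0.9009 bits


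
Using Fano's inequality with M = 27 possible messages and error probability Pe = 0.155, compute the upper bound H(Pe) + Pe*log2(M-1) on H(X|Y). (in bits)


H(Pe) = -Pe*log2(Pe) - (1-Pe)*log2(1-Pe) = -0.155*log2(0.155) - 0.845*log2(0.845) = 0.416897 + 0.205315 = 0.6222. Pe*log2(M-1) = 0.155*log2(26) = 0.728568. Bound = H(Pe) + Pe*log2(M-1) = 0.416897 + 0.205315 + 0.728568 = 1.3508

1.3508 bits


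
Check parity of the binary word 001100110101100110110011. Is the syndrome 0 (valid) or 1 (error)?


Syndrome = XOR of all bits = 0 XOR 0 XOR 1 XOR 1 XOR 0 XOR 0 XOR 1 XOR 1 XOR 0 XOR 1 XOR 0 XOR 1 XOR 1 XOR 0 XOR 0 XOR 1 XOR 1 XOR 0 XOR 1 XOR 1 XOR 0 XOR 0 XOR 1 XOR 1 = 1

1


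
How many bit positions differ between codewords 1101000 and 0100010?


Count differing positions: ^ . . ^ . ^ . = 3 differences

3


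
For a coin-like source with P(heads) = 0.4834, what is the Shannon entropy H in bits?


H = -p*log2(p) - (1-p)*log2(1-p). -0.4834*log2(0.4834) = 0.506947; -0.5166*log2(0.5166) = 0.492258. H = 0.506947 + 0.492258 = 0.9992

0.9992 bits


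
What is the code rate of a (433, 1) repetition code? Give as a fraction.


Rate = k/n = 1/433

1/433


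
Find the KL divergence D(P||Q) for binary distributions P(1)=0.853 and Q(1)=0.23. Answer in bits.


KL = p*log2(p/q) + (1-p)*log2((1-p)/(1-q)) = 0.853*log2(0.853/0.23) + 0.147*log2(0.147/0.77) = 1.2618

1.2618 bits


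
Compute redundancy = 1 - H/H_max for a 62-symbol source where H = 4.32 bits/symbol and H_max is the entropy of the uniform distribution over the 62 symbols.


H_max = log2(K) = log2(62) = 5.9542 bits/symbol. Redundancy = 1 - H/H_max = 1 - 4.32/5.9542 = 1 - 0.7255 = 0.2745

0.2745


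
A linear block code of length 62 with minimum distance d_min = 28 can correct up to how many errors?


Correction capability = floor((d-1)/2) = floor((28-1)/2) = 13

13 errors


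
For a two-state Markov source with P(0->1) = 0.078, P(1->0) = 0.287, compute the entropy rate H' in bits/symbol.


Stationary distribution: pi_0 = p10/(p01+p10) = 0.7863, pi_1 = 0.2137. Entropy rate H' = pi_0*H(p01) + pi_1*H(p10) = 0.7863*0.3951 + 0.2137*0.8648 = 0.4955

0.4955 bits/symbol


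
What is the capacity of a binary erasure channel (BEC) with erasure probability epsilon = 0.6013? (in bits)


C = 1 - epsilon = 1 - 0.6013 = 0.3987

0.3987 bits


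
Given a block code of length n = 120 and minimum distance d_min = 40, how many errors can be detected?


Detection capability = d_min - 1 = 40 - 1 = 39

39 errors


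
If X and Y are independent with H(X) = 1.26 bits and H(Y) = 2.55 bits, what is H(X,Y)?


For independent variables, H(X,Y) = H(X) + H(Y) = 1.26 + 2.55 = 3.81

3.81 bits


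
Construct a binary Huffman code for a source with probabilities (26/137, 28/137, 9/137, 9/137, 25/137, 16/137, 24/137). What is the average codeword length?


Huffman construction (repeatedly merge the two least-probable nodes; each merge adds 1 bit to every symbol beneath it): 9/137 + 9/137 = 18/137; 16/137 + 18/137 = 34/137; 24/137 + 25/137 = 49/137; 26/137 + 28/137 = 54/137; 34/137 + 49/137 = 83/137; 54/137 + 83/137 = 1. Resulting codeword lengths (in the order the probabilities were given): (2, 2, 4, 4, 3, 3, 3). L_avg = sum(p_i * l_i) = 26/137*2 + 28/137*2 + 9/137*4 + 9/137*4 + 25/137*3 + 16/137*3 + 24/137*3 = 375/137 = 2.7372

2.7372 bits


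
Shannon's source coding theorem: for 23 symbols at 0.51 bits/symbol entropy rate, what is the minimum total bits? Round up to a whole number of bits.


Minimum bits >= n * H = 23 * 0.51 = 11.73, rounded up to a whole number of bits = 12

12 bits


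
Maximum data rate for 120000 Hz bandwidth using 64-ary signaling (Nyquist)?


Rate = 2 * B * log2(M) = 2 * 120000 * 6.0 = 1440000.0

1440000.0 bps


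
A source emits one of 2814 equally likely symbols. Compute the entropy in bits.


H = log2(n) = log2(2814) = 11.4584

11.4584 bits


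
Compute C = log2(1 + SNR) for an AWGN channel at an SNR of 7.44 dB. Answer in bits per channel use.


SNR_linear = 10^(7.44/10) = 5.5463; C = log2(1 + SNR_linear) = log2(1 + 5.5463) = 2.7107

2.7107 bits/channel use


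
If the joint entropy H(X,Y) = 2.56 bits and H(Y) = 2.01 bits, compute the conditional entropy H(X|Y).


H(X|Y) = H(X,Y) - H(Y) = 2.56 - 2.01 = 0.55

0.55 bits


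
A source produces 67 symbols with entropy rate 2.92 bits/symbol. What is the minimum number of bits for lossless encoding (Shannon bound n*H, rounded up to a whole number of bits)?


Minimum bits >= n * H = 67 * 2.92 = 195.64, rounded up to a whole number of bits = 196

196 bits


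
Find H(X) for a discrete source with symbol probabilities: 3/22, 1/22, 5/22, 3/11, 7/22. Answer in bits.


H = -sum(p_i * log2(p_i)). Terms: -(3/22)*log2(3/22) = 0.391973; -(1/22)*log2(1/22) = 0.202701; -(5/22)*log2(5/22) = 0.485796; -(3/11)*log2(3/11) = 0.511219; -(7/22)*log2(7/22) = 0.525661. H = 0.391973 + 0.202701 + 0.485796 + 0.511219 + 0.525661 = 2.1174

2.1174 bits


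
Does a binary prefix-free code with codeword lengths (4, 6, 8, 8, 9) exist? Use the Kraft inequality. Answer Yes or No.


Kraft sum = sum(2^(-l_i)) = 0.0879, need <= 1. Result: satisfied (a binary prefix-free code with these lengths exists)

Yes


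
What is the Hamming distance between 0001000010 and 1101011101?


Count differing positions: ^ ^ . . . ^ ^ ^ ^ ^ = 7 differences

7


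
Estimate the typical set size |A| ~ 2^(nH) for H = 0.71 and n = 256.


log2|A_typical| = nH = 256 * 0.71 = 181.76, so |A_typical| ~ 2^181.76 = 5.191e+54

5.191e+54


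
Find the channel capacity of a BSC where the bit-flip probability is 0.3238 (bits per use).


H(p) = -p*log2(p) - (1-p)*log2(1-p) = -0.3238*log2(0.3238) - 0.6762*log2(0.6762) = 0.526766 + 0.381700 = 0.9085. C = 1 - H(p) = 1 - 0.9085 = 0.0915

0.0915 bits


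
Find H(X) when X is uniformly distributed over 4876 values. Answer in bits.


H = log2(n) = log2(4876) = 12.2515

12.2515 bits


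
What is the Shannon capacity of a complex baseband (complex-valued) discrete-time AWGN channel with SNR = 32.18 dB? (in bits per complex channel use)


SNR_linear = 10^(32.18/10) = 1651.9618; C = log2(1 + SNR_linear) = log2(1 + 1651.9618) = 10.6908

10.6908 bits/channel use


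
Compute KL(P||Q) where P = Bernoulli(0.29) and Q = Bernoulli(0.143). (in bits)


KL = p*log2(p/q) + (1-p)*log2((1-p)/(1-q)) = 0.29*log2(0.29/0.143) + 0.71*log2(0.71/0.857) = 0.1031

0.1031 bits


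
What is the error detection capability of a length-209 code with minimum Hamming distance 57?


Detection capability = d_min - 1 = 57 - 1 = 56

56 errors


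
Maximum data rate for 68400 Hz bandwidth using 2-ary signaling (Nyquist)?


Rate = 2 * B * log2(M) = 2 * 68400 * 1.0 = 136800.0

136800.0 bps


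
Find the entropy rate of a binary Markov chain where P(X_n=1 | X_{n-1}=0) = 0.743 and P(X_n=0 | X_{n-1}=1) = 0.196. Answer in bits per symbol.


Stationary distribution: pi_0 = p10/(p01+p10) = 0.2087, pi_1 = 0.7913. Entropy rate H' = pi_0*H(p01) + pi_1*H(p10) = 0.2087*0.8222 + 0.7913*0.7139 = 0.7365

0.7365 bits/symbol


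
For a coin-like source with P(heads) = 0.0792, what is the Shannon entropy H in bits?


H = -p*log2(p) - (1-p)*log2(1-p). -0.0792*log2(0.0792) = 0.289742; -0.9208*log2(0.9208) = 0.109612. H = 0.289742 + 0.109612 = 0.3994

0.3994 bits


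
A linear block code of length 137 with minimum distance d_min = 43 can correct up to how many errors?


Correction capability = floor((d-1)/2) = floor((43-1)/2) = 21

21 errors


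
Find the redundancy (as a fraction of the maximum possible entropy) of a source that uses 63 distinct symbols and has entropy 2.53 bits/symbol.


H_max = log2(K) = log2(63) = 5.9773 bits/symbol. Redundancy = 1 - H/H_max = 1 - 2.53/5.9773 = 1 - 0.4233 = 0.5767

0.5767


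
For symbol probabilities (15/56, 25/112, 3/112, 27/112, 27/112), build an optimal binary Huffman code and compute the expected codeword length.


Huffman construction (repeatedly merge the two least-probable nodes; each merge adds 1 bit to every symbol beneath it): 3/112 + 25/112 = 1/4; 27/112 + 27/112 = 27/56; 1/4 + 15/56 = 29/56; 27/56 + 29/56 = 1. Resulting codeword lengths (in the order the probabilities were given): (2, 3, 3, 2, 2). L_avg = sum(p_i * l_i) = 15/56*2 + 25/112*3 + 3/112*3 + 27/112*2 + 27/112*2 = 9/4 = 2.25

2.25 bits


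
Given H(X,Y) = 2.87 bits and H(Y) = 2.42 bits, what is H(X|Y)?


H(X|Y) = H(X,Y) - H(Y) = 2.87 - 2.42 = 0.45

0.45 bits


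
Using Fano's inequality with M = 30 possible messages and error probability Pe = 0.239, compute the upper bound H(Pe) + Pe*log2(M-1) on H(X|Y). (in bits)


H(Pe) = -Pe*log2(Pe) - (1-Pe)*log2(1-Pe) = -0.239*log2(0.239) - 0.761*log2(0.761) = 0.493515 + 0.299858 = 0.7934. Pe*log2(M-1) = 0.239*log2(29) = 1.161057. Bound = H(Pe) + Pe*log2(M-1) = 0.493515 + 0.299858 + 1.161057 = 1.9544

1.9544 bits


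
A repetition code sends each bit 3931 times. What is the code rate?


Rate = k/n = 1/3931

1/3931
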